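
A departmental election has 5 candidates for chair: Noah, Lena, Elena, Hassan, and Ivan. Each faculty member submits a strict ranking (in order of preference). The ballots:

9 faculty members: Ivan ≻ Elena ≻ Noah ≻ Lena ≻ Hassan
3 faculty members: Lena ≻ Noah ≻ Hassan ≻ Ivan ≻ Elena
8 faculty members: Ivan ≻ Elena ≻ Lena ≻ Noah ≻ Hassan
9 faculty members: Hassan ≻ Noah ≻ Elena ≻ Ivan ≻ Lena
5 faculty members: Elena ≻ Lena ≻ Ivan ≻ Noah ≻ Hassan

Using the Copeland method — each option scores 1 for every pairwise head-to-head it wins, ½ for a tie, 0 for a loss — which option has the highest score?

Noah: beats Lena and Hassan; loses to Elena and Ivan → score 2.
Lena: beats Hassan; loses to Noah, Elena, and Ivan → score 1.
Elena: beats Noah, Lena, and Hassan; loses to Ivan → score 3.
Hassan: loses to Noah, Lena, Elena, and Ivan → score 0.
Ivan: beats Noah, Lena, Elena, and Hassan → score 4.
Ivan has the best pairwise record.

Ivan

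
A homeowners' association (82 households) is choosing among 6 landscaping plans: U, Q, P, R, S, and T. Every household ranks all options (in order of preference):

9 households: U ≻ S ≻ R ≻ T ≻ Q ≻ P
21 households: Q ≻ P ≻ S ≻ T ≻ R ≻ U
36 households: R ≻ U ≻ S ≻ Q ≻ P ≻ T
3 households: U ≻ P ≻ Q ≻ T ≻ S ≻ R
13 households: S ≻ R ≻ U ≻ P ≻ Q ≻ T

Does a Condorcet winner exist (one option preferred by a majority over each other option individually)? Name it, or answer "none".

Checking pairwise contests:
R beats U 70–12.
U beats Q 61–21.
U beats P 61–21.
S beats R 46–36.
U beats S 48–34.
U beats T 61–21.
Every option loses at least one head-to-head, so there is no Condorcet winner.

none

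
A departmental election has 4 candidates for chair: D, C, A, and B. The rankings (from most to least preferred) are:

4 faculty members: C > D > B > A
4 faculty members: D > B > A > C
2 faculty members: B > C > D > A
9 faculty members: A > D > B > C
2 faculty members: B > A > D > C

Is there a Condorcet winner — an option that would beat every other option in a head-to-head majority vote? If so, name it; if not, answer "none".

none

Checking pairwise contests:
A beats D 11–10.
D beats C 15–6.
B beats A 12–9.
D beats B 17–4.
Every option loses at least one head-to-head, so there is no Condorcet winner.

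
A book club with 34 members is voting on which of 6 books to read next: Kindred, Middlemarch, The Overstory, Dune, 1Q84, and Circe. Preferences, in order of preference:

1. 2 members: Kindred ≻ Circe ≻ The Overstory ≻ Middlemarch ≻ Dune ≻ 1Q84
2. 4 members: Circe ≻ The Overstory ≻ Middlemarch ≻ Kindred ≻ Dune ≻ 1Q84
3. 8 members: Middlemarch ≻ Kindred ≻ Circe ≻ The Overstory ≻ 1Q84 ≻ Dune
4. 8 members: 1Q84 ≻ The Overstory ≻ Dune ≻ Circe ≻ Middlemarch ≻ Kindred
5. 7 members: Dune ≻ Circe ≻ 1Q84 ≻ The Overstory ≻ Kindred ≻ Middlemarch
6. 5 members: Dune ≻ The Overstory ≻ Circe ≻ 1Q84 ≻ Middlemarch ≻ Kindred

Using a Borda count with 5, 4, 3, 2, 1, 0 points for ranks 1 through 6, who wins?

Circe

Kindred: 2·5 + 4·2 + 8·4 + 8·0 + 7·1 + 5·0 = 57
Middlemarch: 2·2 + 4·3 + 8·5 + 8·1 + 7·0 + 5·1 = 69
The Overstory: 2·3 + 4·4 + 8·2 + 8·4 + 7·2 + 5·4 = 104
Dune: 2·1 + 4·1 + 8·0 + 8·3 + 7·5 + 5·5 = 90
1Q84: 2·0 + 4·0 + 8·1 + 8·5 + 7·3 + 5·2 = 79
Circe: 2·4 + 4·5 + 8·3 + 8·2 + 7·4 + 5·3 = 111
Circe has the highest Borda score (111).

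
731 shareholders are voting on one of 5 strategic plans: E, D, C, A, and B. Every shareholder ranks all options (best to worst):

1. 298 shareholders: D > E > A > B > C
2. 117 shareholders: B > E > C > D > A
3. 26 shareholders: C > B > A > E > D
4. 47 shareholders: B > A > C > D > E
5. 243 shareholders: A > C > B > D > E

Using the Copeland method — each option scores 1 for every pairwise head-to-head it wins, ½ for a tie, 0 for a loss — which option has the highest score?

E: beats C and A; loses to D and B → score 2.
D: beats E and A; loses to C and B → score 2.
C: beats D; loses to E, A, and B → score 1.
A: beats C and B; loses to E and D → score 2.
B: beats E, D, and C; loses to A → score 3.
B has the best pairwise record.

B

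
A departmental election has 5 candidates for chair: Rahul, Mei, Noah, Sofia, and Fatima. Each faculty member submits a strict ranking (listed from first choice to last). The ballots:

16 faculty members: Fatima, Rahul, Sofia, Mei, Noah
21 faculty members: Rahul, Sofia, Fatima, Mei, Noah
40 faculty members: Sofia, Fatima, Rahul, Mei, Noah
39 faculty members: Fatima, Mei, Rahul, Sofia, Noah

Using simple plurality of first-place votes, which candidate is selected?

First-place votes: Rahul 21, Mei 0, Noah 0, Sofia 40, Fatima 55.
Fatima has the most first-place votes.

Fatima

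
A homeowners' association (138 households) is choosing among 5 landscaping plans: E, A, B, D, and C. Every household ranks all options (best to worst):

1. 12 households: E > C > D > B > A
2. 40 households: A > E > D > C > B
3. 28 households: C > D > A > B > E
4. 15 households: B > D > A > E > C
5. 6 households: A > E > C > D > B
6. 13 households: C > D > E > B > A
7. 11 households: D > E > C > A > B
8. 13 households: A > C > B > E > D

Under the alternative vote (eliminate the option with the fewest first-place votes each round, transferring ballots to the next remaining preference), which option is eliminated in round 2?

B

Round 1: E 12, A 59, B 15, D 11, C 41. Eliminate D.
Round 2: E 23, A 59, B 15, C 41. Eliminate B.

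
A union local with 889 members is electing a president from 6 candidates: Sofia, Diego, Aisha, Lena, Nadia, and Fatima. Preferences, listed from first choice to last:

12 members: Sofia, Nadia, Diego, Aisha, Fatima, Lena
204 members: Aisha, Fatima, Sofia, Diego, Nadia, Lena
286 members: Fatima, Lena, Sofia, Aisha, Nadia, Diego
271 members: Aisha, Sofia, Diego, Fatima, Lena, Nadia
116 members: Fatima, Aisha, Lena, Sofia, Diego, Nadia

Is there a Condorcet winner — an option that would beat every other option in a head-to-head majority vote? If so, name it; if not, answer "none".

Aisha

Aisha vs Sofia: 591–298 for Aisha.
Aisha vs Diego: 877–12 for Aisha.
Aisha vs Lena: 603–286 for Aisha.
Aisha vs Nadia: 877–12 for Aisha.
Aisha vs Fatima: 487–402 for Aisha.
Aisha beats every other option head-to-head.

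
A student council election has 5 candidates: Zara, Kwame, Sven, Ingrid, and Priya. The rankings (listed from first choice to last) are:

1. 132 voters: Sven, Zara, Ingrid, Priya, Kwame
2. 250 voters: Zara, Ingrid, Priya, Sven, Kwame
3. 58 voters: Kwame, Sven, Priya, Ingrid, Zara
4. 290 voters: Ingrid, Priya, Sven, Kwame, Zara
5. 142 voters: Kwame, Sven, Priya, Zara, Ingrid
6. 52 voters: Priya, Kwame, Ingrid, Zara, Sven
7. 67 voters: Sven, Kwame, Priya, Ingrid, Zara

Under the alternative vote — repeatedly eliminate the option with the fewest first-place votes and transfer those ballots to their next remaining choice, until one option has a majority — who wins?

Round 1: Zara 250, Kwame 200, Sven 199, Ingrid 290, Priya 52. Eliminate Priya.
Round 2: Zara 250, Kwame 252, Sven 199, Ingrid 290. Eliminate Sven.
Round 3: Zara 382, Kwame 319, Ingrid 290. Eliminate Ingrid.
Round 4: Zara 382, Kwame 609. Kwame has a majority.

Kwame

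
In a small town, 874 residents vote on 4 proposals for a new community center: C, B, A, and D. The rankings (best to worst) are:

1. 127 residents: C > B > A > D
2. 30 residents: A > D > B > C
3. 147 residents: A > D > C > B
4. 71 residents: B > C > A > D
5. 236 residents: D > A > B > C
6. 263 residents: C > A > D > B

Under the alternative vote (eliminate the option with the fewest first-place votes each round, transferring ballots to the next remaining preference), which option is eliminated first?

B

Round 1: C 390, B 71, A 177, D 236. Eliminate B.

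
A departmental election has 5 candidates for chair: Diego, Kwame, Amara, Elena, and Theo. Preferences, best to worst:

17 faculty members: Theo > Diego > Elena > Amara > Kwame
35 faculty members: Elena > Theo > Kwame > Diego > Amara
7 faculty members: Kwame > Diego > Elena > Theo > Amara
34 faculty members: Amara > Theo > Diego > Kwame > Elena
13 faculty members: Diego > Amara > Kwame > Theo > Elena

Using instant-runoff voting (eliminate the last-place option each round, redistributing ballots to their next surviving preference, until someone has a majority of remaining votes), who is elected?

Round 1: Diego 13, Kwame 7, Amara 34, Elena 35, Theo 17. Eliminate Kwame.
Round 2: Diego 20, Amara 34, Elena 35, Theo 17. Eliminate Theo.
Round 3: Diego 37, Amara 34, Elena 35. Eliminate Amara.
Round 4: Diego 71, Elena 35. Diego has a majority.

Diego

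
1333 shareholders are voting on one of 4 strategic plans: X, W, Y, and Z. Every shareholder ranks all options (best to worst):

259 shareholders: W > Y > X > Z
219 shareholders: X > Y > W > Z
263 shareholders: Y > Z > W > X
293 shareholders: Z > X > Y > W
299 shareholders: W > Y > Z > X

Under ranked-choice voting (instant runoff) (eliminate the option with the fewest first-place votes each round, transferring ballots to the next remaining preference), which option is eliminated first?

X

Round 1: X 219, W 558, Y 263, Z 293. Eliminate X.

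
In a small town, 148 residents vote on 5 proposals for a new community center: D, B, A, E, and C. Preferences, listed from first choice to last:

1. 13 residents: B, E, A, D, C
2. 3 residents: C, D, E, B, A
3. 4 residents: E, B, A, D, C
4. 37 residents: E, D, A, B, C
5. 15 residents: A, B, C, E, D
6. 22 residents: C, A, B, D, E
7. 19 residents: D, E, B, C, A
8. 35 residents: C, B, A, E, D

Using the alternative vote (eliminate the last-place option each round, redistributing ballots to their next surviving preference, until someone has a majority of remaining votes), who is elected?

C

Round 1: D 19, B 13, A 15, E 41, C 60. Eliminate B.
Round 2: D 19, A 15, E 54, C 60. Eliminate A.
Round 3: D 19, E 54, C 75. C has a majority.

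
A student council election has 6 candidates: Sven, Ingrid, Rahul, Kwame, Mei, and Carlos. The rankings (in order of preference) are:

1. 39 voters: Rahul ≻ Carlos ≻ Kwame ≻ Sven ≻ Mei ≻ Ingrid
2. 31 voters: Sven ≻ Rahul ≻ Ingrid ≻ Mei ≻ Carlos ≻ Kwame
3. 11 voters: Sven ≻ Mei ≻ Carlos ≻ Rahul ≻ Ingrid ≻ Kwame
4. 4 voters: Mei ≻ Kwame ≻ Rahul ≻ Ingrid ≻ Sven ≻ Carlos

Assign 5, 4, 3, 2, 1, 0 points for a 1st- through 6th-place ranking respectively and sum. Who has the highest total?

Rahul

Sven: 39·2 + 31·5 + 11·5 + 4·1 = 292
Ingrid: 39·0 + 31·3 + 11·1 + 4·2 = 112
Rahul: 39·5 + 31·4 + 11·2 + 4·3 = 353
Kwame: 39·3 + 31·0 + 11·0 + 4·4 = 133
Mei: 39·1 + 31·2 + 11·4 + 4·5 = 165
Carlos: 39·4 + 31·1 + 11·3 + 4·0 = 220
Rahul has the highest Borda score (353).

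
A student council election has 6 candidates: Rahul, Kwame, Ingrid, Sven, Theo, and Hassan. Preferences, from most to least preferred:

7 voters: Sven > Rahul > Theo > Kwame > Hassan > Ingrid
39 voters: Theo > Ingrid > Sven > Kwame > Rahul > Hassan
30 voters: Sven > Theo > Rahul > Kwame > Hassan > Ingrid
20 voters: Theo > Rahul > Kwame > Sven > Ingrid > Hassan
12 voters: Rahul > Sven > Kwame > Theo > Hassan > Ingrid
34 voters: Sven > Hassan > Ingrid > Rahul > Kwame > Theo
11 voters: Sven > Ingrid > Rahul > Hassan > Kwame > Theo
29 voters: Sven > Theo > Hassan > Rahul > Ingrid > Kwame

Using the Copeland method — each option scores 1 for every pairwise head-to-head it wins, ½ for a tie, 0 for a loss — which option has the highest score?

Rahul: beats Kwame, Ingrid, and Hassan; loses to Sven and Theo → score 3.
Kwame: beats Hassan; loses to Rahul, Ingrid, Sven, and Theo → score 1.
Ingrid: beats Kwame; loses to Rahul, Sven, Theo, and Hassan → score 1.
Sven: beats Rahul, Kwame, Ingrid, Theo, and Hassan → score 5.
Theo: beats Rahul, Kwame, Ingrid, and Hassan; loses to Sven → score 4.
Hassan: beats Ingrid; loses to Rahul, Kwame, Sven, and Theo → score 1.
Sven has the best pairwise record.

Sven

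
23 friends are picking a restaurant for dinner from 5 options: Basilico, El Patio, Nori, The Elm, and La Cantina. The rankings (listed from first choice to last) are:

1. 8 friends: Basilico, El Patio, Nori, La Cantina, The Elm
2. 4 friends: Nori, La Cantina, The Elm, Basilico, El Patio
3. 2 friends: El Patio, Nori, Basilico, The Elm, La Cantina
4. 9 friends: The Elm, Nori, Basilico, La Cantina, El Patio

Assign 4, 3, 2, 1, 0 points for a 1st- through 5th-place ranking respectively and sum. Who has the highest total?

Nori

Basilico: 8·4 + 4·1 + 2·2 + 9·2 = 58
El Patio: 8·3 + 4·0 + 2·4 + 9·0 = 32
Nori: 8·2 + 4·4 + 2·3 + 9·3 = 65
The Elm: 8·0 + 4·2 + 2·1 + 9·4 = 46
La Cantina: 8·1 + 4·3 + 2·0 + 9·1 = 29
Nori has the highest Borda score (65).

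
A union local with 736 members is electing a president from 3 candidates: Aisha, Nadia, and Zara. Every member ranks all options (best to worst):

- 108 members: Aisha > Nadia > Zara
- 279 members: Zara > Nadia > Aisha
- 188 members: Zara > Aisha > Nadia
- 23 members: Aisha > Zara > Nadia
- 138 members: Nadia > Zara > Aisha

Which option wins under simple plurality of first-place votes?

Zara

First-place votes: Aisha 131, Nadia 138, Zara 467.
Zara has the most first-place votes.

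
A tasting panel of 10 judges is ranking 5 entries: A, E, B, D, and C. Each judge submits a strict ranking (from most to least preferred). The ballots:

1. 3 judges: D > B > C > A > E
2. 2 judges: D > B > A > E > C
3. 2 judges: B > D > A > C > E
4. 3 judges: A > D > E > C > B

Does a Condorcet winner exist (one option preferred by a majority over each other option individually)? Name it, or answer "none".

D

D vs A: 7–3 for D.
D vs E: 10–0 for D.
D vs B: 8–2 for D.
D vs C: 10–0 for D.
D beats every other option head-to-head.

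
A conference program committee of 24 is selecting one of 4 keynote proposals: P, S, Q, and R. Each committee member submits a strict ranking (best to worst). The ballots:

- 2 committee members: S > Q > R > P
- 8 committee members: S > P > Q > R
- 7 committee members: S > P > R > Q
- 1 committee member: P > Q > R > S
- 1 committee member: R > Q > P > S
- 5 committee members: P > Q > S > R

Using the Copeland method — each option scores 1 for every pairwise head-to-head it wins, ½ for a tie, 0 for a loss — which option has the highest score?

S

P: beats Q and R; loses to S → score 2.
S: beats P, Q, and R → score 3.
Q: beats R; loses to P and S → score 1.
R: loses to P, S, and Q → score 0.
S has the best pairwise record.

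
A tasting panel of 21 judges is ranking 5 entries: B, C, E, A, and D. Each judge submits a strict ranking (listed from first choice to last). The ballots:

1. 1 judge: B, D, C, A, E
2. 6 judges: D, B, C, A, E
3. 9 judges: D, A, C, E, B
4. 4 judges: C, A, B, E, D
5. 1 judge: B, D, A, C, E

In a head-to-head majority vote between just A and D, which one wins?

Voters preferring A to D: 4; preferring D to A: 17.
D wins the head-to-head.

D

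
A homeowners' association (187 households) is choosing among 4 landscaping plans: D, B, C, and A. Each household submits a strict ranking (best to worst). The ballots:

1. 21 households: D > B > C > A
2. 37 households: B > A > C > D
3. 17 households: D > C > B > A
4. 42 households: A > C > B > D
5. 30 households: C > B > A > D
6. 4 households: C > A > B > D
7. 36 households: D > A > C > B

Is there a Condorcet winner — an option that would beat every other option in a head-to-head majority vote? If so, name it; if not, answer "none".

none

Checking pairwise contests:
B beats D 113–74.
C beats B 129–58.
A beats C 115–72.
B beats A 105–82.
Every option loses at least one head-to-head, so there is no Condorcet winner.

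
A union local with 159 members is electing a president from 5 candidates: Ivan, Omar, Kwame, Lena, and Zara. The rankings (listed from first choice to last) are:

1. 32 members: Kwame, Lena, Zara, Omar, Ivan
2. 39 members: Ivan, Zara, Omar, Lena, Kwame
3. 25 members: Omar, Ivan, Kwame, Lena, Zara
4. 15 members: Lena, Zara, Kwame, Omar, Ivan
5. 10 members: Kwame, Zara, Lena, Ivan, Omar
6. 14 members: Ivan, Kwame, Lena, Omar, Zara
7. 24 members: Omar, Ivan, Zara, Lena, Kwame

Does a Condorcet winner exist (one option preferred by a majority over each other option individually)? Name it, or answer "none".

Checking pairwise contests:
Omar beats Ivan 96–63.
Zara beats Omar 96–63.
Ivan beats Kwame 102–57.
Ivan beats Lena 102–57.
Ivan beats Zara 102–57.
Every option loses at least one head-to-head, so there is no Condorcet winner.

none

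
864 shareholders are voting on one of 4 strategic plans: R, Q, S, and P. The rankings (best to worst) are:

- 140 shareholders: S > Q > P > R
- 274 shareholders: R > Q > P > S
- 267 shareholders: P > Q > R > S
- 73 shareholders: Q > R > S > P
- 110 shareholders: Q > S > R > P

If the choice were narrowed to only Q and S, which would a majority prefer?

Voters preferring Q to S: 724; preferring S to Q: 140.
Q wins the head-to-head.

Q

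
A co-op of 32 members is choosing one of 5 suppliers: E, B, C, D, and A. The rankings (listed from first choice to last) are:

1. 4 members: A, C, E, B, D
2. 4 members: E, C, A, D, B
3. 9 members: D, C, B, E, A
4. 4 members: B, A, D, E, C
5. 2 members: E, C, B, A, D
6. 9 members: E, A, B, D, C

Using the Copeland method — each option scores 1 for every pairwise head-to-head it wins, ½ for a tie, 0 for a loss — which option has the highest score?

E

E: beats B, C, D, and A → score 4.
B: beats D; loses to E, C, and A → score 1.
C: beats B; loses to E, D, and A → score 1.
D: beats C; loses to E, B, and A → score 1.
A: beats B, C, and D; loses to E → score 3.
E has the best pairwise record.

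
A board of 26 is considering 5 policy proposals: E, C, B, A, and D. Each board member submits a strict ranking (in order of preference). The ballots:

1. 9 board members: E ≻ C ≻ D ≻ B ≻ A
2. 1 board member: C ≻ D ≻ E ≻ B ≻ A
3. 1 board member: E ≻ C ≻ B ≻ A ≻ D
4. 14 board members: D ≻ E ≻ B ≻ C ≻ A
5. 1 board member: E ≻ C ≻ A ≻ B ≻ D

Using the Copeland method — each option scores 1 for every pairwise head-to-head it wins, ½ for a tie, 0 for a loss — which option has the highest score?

E: beats C, B, and A; loses to D → score 3.
C: beats A; loses to E, B, and D → score 1.
B: beats C and A; loses to E and D → score 2.
A: loses to E, C, B, and D → score 0.
D: beats E, C, B, and A → score 4.
D has the best pairwise record.

D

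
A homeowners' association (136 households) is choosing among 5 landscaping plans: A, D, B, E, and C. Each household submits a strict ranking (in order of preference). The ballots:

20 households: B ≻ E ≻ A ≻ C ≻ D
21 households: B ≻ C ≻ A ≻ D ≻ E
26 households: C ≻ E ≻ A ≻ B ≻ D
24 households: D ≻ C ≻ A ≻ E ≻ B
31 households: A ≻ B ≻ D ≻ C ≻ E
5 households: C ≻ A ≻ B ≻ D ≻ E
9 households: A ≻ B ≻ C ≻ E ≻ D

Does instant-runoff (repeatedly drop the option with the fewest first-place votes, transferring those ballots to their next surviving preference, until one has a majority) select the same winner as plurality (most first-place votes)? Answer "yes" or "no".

yes

Instant-runoff — R1 A 40, D 24, B 41, E 0, C 31 (E out); R2 A 40, D 24, B 41, C 31 (D out); R3 A 40, B 41, C 55 (A out); R4 B 81, C 55 (B winner). Winner: B.
Plurality — first-place votes: A 40, D 24, B 41, E 0, C 31. Winner: B.
The two methods agree.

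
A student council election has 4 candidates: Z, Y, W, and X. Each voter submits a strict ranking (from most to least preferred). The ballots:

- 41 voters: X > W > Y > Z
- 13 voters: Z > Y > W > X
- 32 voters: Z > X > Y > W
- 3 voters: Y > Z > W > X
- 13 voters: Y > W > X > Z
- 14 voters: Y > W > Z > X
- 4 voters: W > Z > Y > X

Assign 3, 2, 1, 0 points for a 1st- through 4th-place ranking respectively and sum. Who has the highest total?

Z: 41·0 + 13·3 + 32·3 + 3·2 + 13·0 + 14·1 + 4·2 = 163
Y: 41·1 + 13·2 + 32·1 + 3·3 + 13·3 + 14·3 + 4·1 = 193
W: 41·2 + 13·1 + 32·0 + 3·1 + 13·2 + 14·2 + 4·3 = 164
X: 41·3 + 13·0 + 32·2 + 3·0 + 13·1 + 14·0 + 4·0 = 200
X has the highest Borda score (200).

X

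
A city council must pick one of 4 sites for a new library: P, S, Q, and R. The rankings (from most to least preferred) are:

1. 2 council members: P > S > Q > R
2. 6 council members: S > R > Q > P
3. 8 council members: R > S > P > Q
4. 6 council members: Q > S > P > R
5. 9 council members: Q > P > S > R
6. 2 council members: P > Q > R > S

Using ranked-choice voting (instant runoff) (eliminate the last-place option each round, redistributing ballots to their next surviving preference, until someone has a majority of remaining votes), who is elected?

Round 1: P 4, S 6, Q 15, R 8. Eliminate P.
Round 2: S 8, Q 17, R 8. Q has a majority.

Q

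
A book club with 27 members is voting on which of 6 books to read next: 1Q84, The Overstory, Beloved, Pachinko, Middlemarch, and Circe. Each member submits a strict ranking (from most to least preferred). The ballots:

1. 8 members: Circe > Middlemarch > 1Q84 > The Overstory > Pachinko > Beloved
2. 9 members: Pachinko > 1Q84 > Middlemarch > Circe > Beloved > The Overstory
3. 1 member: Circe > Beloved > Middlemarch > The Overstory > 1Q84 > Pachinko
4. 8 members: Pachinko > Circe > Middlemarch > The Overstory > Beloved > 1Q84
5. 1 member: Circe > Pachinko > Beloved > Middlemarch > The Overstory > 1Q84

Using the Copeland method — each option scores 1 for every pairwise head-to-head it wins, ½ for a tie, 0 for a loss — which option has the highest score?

Pachinko

1Q84: beats The Overstory and Beloved; loses to Pachinko, Middlemarch, and Circe → score 2.
The Overstory: beats Beloved; loses to 1Q84, Pachinko, Middlemarch, and Circe → score 1.
Beloved: loses to 1Q84, The Overstory, Pachinko, Middlemarch, and Circe → score 0.
Pachinko: beats 1Q84, The Overstory, Beloved, Middlemarch, and Circe → score 5.
Middlemarch: beats 1Q84, The Overstory, and Beloved; loses to Pachinko and Circe → score 3.
Circe: beats 1Q84, The Overstory, Beloved, and Middlemarch; loses to Pachinko → score 4.
Pachinko has the best pairwise record.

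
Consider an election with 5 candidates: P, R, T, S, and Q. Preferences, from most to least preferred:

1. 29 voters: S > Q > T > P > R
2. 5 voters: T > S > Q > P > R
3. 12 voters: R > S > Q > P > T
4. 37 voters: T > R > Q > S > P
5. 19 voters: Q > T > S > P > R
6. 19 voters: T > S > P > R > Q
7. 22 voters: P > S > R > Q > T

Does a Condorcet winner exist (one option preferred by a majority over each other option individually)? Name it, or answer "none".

Checking pairwise contests:
T beats P 109–34.
P beats R 94–49.
Q beats T 82–61.
T beats S 80–63.
R beats Q 90–53.
Every option loses at least one head-to-head, so there is no Condorcet winner.

none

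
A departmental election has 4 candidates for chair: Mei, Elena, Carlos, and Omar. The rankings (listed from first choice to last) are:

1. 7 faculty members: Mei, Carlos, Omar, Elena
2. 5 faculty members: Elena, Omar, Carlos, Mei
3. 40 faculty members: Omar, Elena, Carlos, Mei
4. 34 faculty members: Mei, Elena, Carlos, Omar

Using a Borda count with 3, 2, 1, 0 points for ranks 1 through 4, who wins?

Mei: 7·3 + 5·0 + 40·0 + 34·3 = 123
Elena: 7·0 + 5·3 + 40·2 + 34·2 = 163
Carlos: 7·2 + 5·1 + 40·1 + 34·1 = 93
Omar: 7·1 + 5·2 + 40·3 + 34·0 = 137
Elena has the highest Borda score (163).

Elena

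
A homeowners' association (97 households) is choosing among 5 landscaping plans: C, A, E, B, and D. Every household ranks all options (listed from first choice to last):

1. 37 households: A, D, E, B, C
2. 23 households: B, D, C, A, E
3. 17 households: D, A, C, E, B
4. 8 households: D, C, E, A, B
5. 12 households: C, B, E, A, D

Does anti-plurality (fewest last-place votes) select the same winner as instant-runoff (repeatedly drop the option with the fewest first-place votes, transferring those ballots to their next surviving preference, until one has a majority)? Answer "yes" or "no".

Anti-plurality — last-place votes: C 37, A 0, E 23, B 25, D 12. Winner: A.
Instant-runoff — R1 C 12, A 37, E 0, B 23, D 25 (E out); R2 C 12, A 37, B 23, D 25 (C out); R3 A 37, B 35, D 25 (D out); R4 A 62, B 35 (A winner). Winner: A.
The two methods agree.

yes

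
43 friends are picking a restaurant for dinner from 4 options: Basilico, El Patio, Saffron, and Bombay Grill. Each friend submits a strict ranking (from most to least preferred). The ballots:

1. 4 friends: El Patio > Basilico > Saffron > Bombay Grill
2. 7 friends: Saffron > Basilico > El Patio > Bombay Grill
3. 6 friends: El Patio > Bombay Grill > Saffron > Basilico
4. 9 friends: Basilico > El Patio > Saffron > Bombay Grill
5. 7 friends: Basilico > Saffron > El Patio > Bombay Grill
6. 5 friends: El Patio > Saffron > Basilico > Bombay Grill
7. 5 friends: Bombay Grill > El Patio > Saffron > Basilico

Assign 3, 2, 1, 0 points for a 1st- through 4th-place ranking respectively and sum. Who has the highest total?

Basilico: 4·2 + 7·2 + 6·0 + 9·3 + 7·3 + 5·1 + 5·0 = 75
El Patio: 4·3 + 7·1 + 6·3 + 9·2 + 7·1 + 5·3 + 5·2 = 87
Saffron: 4·1 + 7·3 + 6·1 + 9·1 + 7·2 + 5·2 + 5·1 = 69
Bombay Grill: 4·0 + 7·0 + 6·2 + 9·0 + 7·0 + 5·0 + 5·3 = 27
El Patio has the highest Borda score (87).

El Patio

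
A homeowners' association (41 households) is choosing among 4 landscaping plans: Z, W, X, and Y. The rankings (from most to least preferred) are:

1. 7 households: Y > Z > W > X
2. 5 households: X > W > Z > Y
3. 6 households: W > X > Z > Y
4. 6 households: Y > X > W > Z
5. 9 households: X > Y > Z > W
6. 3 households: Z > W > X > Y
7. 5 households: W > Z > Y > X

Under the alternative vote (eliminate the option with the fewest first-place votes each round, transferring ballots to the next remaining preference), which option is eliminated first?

Round 1: Z 3, W 11, X 14, Y 13. Eliminate Z.

Z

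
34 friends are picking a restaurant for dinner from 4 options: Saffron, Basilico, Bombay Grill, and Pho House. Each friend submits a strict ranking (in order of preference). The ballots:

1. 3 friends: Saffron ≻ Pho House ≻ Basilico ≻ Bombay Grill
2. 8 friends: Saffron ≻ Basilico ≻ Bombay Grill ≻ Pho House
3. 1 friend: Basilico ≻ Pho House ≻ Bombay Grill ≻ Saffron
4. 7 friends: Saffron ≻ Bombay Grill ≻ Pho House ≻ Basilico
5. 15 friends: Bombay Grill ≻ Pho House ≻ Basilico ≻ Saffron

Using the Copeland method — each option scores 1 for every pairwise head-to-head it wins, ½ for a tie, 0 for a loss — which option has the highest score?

Saffron: beats Basilico, Bombay Grill, and Pho House → score 3.
Basilico: loses to Saffron, Bombay Grill, and Pho House → score 0.
Bombay Grill: beats Basilico and Pho House; loses to Saffron → score 2.
Pho House: beats Basilico; loses to Saffron and Bombay Grill → score 1.
Saffron has the best pairwise record.

Saffron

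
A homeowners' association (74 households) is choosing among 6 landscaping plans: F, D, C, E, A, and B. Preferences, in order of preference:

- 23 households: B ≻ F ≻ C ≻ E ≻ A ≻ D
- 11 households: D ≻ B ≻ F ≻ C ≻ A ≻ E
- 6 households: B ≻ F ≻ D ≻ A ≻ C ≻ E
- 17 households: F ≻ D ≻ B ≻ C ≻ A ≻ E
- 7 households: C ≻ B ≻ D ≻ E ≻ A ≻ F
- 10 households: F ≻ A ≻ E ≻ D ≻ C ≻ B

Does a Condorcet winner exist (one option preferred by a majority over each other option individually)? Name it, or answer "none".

Checking pairwise contests:
B beats F 47–27.
F beats D 56–18.
F beats C 67–7.
F beats E 67–7.
F beats A 67–7.
D beats B 38–36.
Every option loses at least one head-to-head, so there is no Condorcet winner.

none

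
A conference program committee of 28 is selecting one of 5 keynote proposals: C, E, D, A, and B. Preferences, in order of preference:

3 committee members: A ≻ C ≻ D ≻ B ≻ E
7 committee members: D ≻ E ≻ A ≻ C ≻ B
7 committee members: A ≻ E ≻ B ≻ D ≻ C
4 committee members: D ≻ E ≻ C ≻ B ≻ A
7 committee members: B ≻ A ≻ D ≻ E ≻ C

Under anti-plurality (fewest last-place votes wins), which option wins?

D

Last-place votes: C 14, E 3, D 0, A 4, B 7.
D is ranked last by the fewest voters, so D wins.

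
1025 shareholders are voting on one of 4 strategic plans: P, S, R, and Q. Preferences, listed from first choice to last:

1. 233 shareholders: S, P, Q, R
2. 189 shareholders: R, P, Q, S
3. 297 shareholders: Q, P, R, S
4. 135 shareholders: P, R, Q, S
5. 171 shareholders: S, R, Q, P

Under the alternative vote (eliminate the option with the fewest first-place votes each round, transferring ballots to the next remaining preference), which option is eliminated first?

Round 1: P 135, S 404, R 189, Q 297. Eliminate P.

P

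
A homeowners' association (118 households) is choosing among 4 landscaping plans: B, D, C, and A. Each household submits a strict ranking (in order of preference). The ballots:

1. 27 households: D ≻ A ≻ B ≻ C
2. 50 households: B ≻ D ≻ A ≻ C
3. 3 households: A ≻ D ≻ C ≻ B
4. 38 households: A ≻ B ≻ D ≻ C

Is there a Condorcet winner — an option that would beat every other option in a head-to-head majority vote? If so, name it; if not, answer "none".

none

Checking pairwise contests:
A beats B 68–50.
B beats D 88–30.
B beats C 115–3.
D beats A 77–41.
Every option loses at least one head-to-head, so there is no Condorcet winner.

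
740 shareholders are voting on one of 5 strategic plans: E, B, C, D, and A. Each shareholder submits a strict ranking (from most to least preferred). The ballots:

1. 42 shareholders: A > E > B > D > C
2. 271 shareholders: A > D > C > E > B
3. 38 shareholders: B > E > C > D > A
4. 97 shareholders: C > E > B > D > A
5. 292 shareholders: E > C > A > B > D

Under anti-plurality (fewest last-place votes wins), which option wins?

E

Last-place votes: E 0, B 271, C 42, D 292, A 135.
E is ranked last by the fewest voters, so E wins.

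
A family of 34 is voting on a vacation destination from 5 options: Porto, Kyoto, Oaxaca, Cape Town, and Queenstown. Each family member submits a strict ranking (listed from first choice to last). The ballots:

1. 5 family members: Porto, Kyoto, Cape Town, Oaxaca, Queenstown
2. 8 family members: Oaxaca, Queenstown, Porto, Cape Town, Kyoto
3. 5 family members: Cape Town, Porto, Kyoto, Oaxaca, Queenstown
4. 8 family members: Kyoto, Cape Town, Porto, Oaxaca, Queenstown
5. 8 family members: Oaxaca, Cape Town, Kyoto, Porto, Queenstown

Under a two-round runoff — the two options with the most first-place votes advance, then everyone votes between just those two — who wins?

Kyoto

Round 1 first-place votes: Porto 5, Kyoto 8, Oaxaca 16, Cape Town 5, Queenstown 0.
Oaxaca and Kyoto advance.
Runoff: Oaxaca is preferred to Kyoto by 16 voters; Kyoto by 18.
Kyoto wins the runoff.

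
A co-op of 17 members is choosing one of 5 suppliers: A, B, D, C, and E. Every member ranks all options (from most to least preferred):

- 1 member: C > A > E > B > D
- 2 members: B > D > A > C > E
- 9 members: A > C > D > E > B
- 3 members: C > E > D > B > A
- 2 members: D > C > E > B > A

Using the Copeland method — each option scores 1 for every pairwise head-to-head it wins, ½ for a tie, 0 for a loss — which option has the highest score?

A

A: beats B, D, C, and E → score 4.
B: loses to A, D, C, and E → score 0.
D: beats B and E; loses to A and C → score 2.
C: beats B, D, and E; loses to A → score 3.
E: beats B; loses to A, D, and C → score 1.
A has the best pairwise record.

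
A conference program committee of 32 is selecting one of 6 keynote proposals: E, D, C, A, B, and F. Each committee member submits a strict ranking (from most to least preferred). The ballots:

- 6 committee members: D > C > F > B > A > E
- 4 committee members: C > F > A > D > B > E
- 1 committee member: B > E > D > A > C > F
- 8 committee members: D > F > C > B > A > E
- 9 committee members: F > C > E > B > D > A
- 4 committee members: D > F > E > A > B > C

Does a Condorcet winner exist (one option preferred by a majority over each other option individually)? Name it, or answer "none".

D vs E: 22–10 for D.
D vs C: 19–13 for D.
D vs A: 28–4 for D.
D vs B: 22–10 for D.
D vs F: 19–13 for D.
D beats every other option head-to-head.

D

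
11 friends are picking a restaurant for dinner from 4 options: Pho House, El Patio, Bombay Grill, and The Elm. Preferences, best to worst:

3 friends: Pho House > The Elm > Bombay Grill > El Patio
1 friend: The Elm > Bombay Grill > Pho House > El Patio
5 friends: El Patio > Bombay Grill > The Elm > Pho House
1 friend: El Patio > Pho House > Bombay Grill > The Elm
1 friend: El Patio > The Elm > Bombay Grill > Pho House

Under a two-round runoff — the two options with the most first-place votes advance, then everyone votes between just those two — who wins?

Round 1 first-place votes: Pho House 3, El Patio 7, Bombay Grill 0, The Elm 1.
El Patio and Pho House advance.
Runoff: El Patio is preferred to Pho House by 7 voters; Pho House by 4.
El Patio wins the runoff.

El Patio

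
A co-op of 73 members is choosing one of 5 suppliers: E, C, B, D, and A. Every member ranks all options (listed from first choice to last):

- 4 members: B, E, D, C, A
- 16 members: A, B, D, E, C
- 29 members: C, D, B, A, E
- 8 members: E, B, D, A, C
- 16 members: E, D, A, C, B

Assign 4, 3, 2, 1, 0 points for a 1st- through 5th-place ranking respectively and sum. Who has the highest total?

D

E: 4·3 + 16·1 + 29·0 + 8·4 + 16·4 = 124
C: 4·1 + 16·0 + 29·4 + 8·0 + 16·1 = 136
B: 4·4 + 16·3 + 29·2 + 8·3 + 16·0 = 146
D: 4·2 + 16·2 + 29·3 + 8·2 + 16·3 = 191
A: 4·0 + 16·4 + 29·1 + 8·1 + 16·2 = 133
D has the highest Borda score (191).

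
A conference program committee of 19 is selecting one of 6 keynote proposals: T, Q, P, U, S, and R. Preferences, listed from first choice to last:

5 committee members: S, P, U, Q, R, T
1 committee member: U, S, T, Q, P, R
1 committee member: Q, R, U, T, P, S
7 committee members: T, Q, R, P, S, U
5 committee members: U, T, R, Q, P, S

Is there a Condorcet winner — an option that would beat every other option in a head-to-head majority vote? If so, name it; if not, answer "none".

Checking pairwise contests:
U beats T 12–7.
T beats Q 13–6.
T beats P 14–5.
P beats U 12–7.
T beats S 13–6.
T beats R 13–6.
Every option loses at least one head-to-head, so there is no Condorcet winner.

none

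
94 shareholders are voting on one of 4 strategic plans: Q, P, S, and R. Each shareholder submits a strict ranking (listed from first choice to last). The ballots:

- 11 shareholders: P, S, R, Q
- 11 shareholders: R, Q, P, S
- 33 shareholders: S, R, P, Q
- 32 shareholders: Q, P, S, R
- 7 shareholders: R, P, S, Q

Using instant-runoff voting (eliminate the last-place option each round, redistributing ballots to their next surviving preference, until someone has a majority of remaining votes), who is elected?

Round 1: Q 32, P 11, S 33, R 18. Eliminate P.
Round 2: Q 32, S 44, R 18. Eliminate R.
Round 3: Q 43, S 51. S has a majority.

S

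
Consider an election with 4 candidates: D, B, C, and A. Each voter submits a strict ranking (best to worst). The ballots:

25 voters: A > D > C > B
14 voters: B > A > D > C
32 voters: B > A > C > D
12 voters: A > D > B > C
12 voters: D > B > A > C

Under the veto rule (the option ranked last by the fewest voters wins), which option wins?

Last-place votes: D 32, B 25, C 38, A 0.
A is ranked last by the fewest voters, so A wins.

A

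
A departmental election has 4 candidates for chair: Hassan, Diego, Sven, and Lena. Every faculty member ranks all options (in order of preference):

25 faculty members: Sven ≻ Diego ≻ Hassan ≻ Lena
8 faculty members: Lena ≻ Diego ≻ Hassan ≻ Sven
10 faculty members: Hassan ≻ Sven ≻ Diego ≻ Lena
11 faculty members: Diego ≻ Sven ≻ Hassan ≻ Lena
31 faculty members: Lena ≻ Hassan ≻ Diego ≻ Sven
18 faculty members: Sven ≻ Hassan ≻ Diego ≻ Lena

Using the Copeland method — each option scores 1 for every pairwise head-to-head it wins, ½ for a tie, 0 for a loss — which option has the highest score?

Hassan: beats Diego and Lena; loses to Sven → score 2.
Diego: beats Lena; loses to Hassan and Sven → score 1.
Sven: beats Hassan, Diego, and Lena → score 3.
Lena: loses to Hassan, Diego, and Sven → score 0.
Sven has the best pairwise record.

Sven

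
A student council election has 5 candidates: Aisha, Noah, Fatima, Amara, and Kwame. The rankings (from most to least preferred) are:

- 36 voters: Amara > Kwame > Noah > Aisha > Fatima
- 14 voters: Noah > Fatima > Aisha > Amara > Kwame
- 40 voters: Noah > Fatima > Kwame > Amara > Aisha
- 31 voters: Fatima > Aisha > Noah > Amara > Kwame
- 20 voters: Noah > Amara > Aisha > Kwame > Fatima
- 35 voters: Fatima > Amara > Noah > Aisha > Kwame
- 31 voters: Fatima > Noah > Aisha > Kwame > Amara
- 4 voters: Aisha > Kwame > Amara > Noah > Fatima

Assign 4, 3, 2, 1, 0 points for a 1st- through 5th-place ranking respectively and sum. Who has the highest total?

Noah

Aisha: 36·1 + 14·2 + 40·0 + 31·3 + 20·2 + 35·1 + 31·2 + 4·4 = 310
Noah: 36·2 + 14·4 + 40·4 + 31·2 + 20·4 + 35·2 + 31·3 + 4·1 = 597
Fatima: 36·0 + 14·3 + 40·3 + 31·4 + 20·0 + 35·4 + 31·4 + 4·0 = 550
Amara: 36·4 + 14·1 + 40·1 + 31·1 + 20·3 + 35·3 + 31·0 + 4·2 = 402
Kwame: 36·3 + 14·0 + 40·2 + 31·0 + 20·1 + 35·0 + 31·1 + 4·3 = 251
Noah has the highest Borda score (597).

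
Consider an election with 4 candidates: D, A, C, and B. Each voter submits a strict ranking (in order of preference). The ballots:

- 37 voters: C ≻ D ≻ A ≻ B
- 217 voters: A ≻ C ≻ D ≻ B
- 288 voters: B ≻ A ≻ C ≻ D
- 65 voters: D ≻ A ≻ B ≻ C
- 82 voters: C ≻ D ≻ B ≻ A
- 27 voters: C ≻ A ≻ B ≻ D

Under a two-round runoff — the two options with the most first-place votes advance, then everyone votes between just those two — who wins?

B

Round 1 first-place votes: D 65, A 217, C 146, B 288.
B and A advance.
Runoff: B is preferred to A by 370 voters; A by 346.
B wins the runoff.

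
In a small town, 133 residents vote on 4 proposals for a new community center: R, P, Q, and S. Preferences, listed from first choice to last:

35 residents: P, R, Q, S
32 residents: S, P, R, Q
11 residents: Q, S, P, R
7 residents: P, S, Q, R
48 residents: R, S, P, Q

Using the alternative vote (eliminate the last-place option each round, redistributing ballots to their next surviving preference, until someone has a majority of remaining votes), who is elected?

Round 1: R 48, P 42, Q 11, S 32. Eliminate Q.
Round 2: R 48, P 42, S 43. Eliminate P.
Round 3: R 83, S 50. R has a majority.

R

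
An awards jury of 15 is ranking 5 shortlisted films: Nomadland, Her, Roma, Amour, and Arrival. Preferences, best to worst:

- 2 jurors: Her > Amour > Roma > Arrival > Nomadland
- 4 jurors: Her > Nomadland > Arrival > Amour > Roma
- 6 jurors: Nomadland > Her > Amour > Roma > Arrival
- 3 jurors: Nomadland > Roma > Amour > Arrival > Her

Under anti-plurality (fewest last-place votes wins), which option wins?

Amour

Last-place votes: Nomadland 2, Her 3, Roma 4, Amour 0, Arrival 6.
Amour is ranked last by the fewest voters, so Amour wins.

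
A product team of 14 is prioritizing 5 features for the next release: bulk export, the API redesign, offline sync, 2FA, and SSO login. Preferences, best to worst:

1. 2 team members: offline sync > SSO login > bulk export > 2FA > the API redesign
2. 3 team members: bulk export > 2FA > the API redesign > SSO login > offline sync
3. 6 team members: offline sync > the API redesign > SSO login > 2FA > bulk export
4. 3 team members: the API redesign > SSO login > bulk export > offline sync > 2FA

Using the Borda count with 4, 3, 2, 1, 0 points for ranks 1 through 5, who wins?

the API redesign

bulk export: 2·2 + 3·4 + 6·0 + 3·2 = 22
the API redesign: 2·0 + 3·2 + 6·3 + 3·4 = 36
offline sync: 2·4 + 3·0 + 6·4 + 3·1 = 35
2FA: 2·1 + 3·3 + 6·1 + 3·0 = 17
SSO login: 2·3 + 3·1 + 6·2 + 3·3 = 30
the API redesign has the highest Borda score (36).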